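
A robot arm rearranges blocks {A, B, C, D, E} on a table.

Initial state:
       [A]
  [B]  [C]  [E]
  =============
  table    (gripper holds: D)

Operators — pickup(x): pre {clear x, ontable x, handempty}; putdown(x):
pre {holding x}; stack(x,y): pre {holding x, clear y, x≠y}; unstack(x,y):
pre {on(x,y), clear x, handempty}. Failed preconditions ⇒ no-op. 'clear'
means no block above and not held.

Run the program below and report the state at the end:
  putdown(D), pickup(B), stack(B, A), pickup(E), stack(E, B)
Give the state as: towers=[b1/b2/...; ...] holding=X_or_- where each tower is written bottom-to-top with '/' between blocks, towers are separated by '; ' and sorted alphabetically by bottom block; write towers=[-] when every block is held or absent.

step 1 (putdown(D)): towers=[B; C/A; D; E] holding=-
step 2 (pickup(B)): towers=[C/A; D; E] holding=B
step 3 (stack(B, A)): towers=[C/A/B; D; E] holding=-
step 4 (pickup(E)): towers=[C/A/B; D] holding=E
step 5 (stack(E, B)): towers=[C/A/B/E; D] holding=-

towers=[C/A/B/E; D] holding=-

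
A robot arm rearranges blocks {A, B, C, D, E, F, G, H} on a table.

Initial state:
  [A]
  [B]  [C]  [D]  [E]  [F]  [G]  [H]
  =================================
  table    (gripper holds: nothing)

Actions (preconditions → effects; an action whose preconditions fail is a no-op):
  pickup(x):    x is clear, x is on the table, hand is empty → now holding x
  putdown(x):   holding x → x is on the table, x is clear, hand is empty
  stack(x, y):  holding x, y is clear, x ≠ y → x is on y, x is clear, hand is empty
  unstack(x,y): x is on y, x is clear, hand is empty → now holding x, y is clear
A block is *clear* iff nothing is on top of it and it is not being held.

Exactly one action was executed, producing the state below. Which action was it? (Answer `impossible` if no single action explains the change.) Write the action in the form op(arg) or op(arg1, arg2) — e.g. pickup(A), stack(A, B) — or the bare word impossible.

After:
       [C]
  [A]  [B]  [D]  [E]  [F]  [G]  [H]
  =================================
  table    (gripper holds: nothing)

impossible

target: towers=[A; B/C; D; E; F; G; H] holding=-
         pickup(G) → towers=[B/A; C; D; E; F; H] holding=G
     unstack(A, B) → towers=[B; C; D; E; F; G; H] holding=A
         pickup(E) → towers=[B/A; C; D; F; G; H] holding=E
         pickup(H) → towers=[B/A; C; D; E; F; G] holding=H
         pickup(F) → towers=[B/A; C; D; E; G; H] holding=F
         pickup(D) → towers=[B/A; C; E; F; G; H] holding=D
         pickup(C) → towers=[B/A; D; E; F; G; H] holding=C
none of the 7 applicable actions match → impossible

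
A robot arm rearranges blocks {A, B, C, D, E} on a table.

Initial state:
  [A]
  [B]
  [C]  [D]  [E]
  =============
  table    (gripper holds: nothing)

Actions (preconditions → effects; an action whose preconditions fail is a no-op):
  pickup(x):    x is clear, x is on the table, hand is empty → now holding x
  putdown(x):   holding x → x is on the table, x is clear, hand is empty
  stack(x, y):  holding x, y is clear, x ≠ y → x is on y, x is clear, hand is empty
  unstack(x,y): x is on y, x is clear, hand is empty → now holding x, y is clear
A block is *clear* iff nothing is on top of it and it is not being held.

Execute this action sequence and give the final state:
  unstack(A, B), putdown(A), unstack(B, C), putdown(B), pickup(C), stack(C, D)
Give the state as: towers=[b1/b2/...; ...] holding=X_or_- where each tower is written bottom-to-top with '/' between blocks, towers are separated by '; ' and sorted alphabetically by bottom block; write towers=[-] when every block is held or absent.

towers=[A; B; D/C; E] holding=-

step 1 (unstack(A, B)): towers=[C/B; D; E] holding=A
step 2 (putdown(A)): towers=[A; C/B; D; E] holding=-
step 3 (unstack(B, C)): towers=[A; C; D; E] holding=B
step 4 (putdown(B)): towers=[A; B; C; D; E] holding=-
step 5 (pickup(C)): towers=[A; B; D; E] holding=C
step 6 (stack(C, D)): towers=[A; B; D/C; E] holding=-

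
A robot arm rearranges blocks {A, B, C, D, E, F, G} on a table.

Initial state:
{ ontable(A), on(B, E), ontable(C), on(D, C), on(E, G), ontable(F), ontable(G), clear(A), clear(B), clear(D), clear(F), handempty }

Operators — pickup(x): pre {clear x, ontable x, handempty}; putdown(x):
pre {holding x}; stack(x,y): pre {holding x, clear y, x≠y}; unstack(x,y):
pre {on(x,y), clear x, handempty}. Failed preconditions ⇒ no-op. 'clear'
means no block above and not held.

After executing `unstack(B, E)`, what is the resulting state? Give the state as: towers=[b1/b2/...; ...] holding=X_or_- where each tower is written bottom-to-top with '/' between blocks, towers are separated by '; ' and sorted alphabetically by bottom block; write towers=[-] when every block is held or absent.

before: towers=[A; C/D; F; G/E/B] holding=-
pre[unstack(B, E)]: on(B,E) ✓, clear(B) ✓, handempty ✓
all met → apply unstack(B, E)
after:  towers=[A; C/D; F; G/E] holding=B

towers=[A; C/D; F; G/E] holding=B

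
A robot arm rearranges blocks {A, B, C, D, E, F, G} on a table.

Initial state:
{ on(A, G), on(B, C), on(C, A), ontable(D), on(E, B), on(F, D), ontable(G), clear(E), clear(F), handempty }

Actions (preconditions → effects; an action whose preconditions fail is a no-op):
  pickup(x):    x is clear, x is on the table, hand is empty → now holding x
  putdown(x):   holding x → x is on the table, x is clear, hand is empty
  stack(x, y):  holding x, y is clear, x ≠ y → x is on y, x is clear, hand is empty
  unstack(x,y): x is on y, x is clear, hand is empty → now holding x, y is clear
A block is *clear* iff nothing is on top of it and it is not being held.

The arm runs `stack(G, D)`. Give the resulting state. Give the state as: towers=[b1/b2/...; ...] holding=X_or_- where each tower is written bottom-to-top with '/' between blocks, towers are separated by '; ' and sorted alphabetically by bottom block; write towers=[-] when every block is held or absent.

towers=[D/F; G/A/C/B/E] holding=-

before: towers=[D/F; G/A/C/B/E] holding=-
pre[stack(G, D)]: holding(G) ✗, clear(D) ✗, G≠D ✓
holding(G), clear(D) unmet → stack(G, D) is a no-op
after:  towers=[D/F; G/A/C/B/E] holding=-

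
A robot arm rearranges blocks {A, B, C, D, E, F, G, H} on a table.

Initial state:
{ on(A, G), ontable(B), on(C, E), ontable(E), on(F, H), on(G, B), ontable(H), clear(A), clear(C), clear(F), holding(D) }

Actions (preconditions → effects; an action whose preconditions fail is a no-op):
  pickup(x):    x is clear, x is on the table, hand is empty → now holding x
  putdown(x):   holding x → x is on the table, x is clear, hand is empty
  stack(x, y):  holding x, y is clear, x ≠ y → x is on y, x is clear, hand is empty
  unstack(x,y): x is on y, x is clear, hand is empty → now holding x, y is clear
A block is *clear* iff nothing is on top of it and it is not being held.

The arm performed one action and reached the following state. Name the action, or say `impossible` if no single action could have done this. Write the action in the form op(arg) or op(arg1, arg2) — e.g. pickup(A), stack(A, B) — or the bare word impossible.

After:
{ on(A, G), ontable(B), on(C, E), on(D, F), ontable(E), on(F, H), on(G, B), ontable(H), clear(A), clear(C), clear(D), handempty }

stack(D, F)

target: towers=[B/G/A; E/C; H/F/D] holding=-
        putdown(D) → towers=[B/G/A; D; E/C; H/F] holding=-
       stack(D, A) → towers=[B/G/A/D; E/C; H/F] holding=-
       stack(D, F) → towers=[B/G/A; E/C; H/F/D] holding=-  ← match
       stack(D, C) → towers=[B/G/A; E/C/D; H/F] holding=-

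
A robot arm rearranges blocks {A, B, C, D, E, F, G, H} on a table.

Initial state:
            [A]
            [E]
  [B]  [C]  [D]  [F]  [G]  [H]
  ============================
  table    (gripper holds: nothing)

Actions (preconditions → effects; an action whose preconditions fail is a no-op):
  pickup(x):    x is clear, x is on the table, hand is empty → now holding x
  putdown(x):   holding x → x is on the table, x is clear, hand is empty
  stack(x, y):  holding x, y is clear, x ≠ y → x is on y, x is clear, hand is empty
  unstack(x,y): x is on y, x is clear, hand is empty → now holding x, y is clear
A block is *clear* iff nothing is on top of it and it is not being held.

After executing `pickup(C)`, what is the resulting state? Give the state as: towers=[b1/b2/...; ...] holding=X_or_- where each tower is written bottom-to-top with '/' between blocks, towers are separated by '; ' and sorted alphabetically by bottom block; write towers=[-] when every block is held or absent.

towers=[B; D/E/A; F; G; H] holding=C

before: towers=[B; C; D/E/A; F; G; H] holding=-
pre[pickup(C)]: clear(C) ok, ontable(C) ok, handempty ok
all met → apply pickup(C)
after:  towers=[B; D/E/A; F; G; H] holding=C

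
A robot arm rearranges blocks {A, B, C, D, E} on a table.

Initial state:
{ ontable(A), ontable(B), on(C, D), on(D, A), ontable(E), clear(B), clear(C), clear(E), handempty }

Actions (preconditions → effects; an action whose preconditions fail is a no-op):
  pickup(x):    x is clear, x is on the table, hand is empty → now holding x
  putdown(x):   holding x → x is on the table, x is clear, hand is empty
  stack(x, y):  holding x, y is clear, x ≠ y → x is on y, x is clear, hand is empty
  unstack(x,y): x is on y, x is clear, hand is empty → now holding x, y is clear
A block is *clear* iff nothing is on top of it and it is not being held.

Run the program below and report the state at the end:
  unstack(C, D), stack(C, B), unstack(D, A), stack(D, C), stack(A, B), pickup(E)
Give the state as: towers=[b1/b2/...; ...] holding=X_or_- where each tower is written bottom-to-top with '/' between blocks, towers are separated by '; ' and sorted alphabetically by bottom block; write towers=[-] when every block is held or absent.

step 1 (unstack(C, D)): towers=[A/D; B; E] holding=C
step 2 (stack(C, B)): towers=[A/D; B/C; E] holding=-
step 3 (unstack(D, A)): towers=[A; B/C; E] holding=D
step 4 (stack(D, C)): towers=[A; B/C/D; E] holding=-
step 5 (stack(A, B)) [no-op]: towers=[A; B/C/D; E] holding=-
step 6 (pickup(E)): towers=[A; B/C/D] holding=E

towers=[A; B/C/D] holding=E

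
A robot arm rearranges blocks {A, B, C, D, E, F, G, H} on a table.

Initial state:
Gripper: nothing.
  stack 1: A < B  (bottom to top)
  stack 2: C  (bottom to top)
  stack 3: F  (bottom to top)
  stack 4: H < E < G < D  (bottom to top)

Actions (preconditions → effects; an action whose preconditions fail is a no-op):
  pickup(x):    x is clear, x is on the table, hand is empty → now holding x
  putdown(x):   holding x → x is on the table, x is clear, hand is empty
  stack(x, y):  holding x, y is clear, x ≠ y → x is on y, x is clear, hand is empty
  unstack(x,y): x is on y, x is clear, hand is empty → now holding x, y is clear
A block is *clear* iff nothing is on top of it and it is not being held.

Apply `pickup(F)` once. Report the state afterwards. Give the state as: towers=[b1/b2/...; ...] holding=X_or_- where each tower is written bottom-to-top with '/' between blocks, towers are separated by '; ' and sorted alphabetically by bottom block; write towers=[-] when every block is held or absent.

towers=[A/B; C; H/E/G/D] holding=F

before: towers=[A/B; C; F; H/E/G/D] holding=-
pre[pickup(F)]: clear(F) ✓, ontable(F) ✓, handempty ✓
all met → apply pickup(F)
after:  towers=[A/B; C; H/E/G/D] holding=F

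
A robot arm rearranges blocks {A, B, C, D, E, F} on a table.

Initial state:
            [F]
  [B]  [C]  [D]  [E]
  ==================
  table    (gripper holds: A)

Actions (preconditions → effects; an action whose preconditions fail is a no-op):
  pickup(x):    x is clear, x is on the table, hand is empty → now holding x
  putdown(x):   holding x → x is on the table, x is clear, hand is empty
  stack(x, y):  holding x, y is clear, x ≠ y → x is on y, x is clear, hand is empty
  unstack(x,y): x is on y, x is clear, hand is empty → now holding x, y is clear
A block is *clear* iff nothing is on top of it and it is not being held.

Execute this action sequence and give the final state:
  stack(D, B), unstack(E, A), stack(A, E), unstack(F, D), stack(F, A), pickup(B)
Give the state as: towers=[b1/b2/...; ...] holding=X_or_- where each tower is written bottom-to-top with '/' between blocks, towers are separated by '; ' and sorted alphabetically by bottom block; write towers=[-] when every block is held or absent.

step 1 (stack(D, B)) [no-op]: towers=[B; C; D/F; E] holding=A
step 2 (unstack(E, A)) [no-op]: towers=[B; C; D/F; E] holding=A
step 3 (stack(A, E)): towers=[B; C; D/F; E/A] holding=-
step 4 (unstack(F, D)): towers=[B; C; D; E/A] holding=F
step 5 (stack(F, A)): towers=[B; C; D; E/A/F] holding=-
step 6 (pickup(B)): towers=[C; D; E/A/F] holding=B

towers=[C; D; E/A/F] holding=B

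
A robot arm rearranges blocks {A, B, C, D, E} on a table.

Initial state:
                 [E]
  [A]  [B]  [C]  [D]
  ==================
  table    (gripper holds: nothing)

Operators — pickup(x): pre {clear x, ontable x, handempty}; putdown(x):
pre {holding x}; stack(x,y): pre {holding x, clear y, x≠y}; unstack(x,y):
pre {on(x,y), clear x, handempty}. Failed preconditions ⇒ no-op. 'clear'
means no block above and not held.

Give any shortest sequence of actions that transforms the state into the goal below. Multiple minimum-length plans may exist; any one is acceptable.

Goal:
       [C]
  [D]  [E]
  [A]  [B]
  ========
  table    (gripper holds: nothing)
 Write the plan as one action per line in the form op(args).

step 1 (unstack(E, D)): towers=[A; B; C; D] holding=E
step 2 (stack(E, B)): towers=[A; B/E; C; D] holding=-
step 3 (pickup(D)): towers=[A; B/E; C] holding=D
step 4 (stack(D, A)): towers=[A/D; B/E; C] holding=-
step 5 (pickup(C)): towers=[A/D; B/E] holding=C
step 6 (stack(C, E)): towers=[A/D; B/E/C] holding=-
goal check: towers=[A/D; B/E/C] holding=- — reached (length 6, optimal by BFS)

unstack(E, D)
stack(E, B)
pickup(D)
stack(D, A)
pickup(C)
stack(C, E)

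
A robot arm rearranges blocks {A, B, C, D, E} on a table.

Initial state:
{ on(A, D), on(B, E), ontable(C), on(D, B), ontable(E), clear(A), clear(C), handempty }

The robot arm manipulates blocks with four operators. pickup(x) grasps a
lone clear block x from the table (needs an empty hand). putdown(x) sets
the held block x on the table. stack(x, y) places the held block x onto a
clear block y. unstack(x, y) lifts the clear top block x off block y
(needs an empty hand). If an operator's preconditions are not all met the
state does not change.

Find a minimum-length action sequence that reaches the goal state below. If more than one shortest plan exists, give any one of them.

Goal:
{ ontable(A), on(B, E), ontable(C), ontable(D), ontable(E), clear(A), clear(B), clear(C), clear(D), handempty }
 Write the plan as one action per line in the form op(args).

unstack(A, D)
putdown(A)
unstack(D, B)
putdown(D)

step 1 (unstack(A, D)): towers=[C; E/B/D] holding=A
step 2 (putdown(A)): towers=[A; C; E/B/D] holding=-
step 3 (unstack(D, B)): towers=[A; C; E/B] holding=D
step 4 (putdown(D)): towers=[A; C; D; E/B] holding=-
goal check: towers=[A; C; D; E/B] holding=- — reached (length 4, optimal by BFS)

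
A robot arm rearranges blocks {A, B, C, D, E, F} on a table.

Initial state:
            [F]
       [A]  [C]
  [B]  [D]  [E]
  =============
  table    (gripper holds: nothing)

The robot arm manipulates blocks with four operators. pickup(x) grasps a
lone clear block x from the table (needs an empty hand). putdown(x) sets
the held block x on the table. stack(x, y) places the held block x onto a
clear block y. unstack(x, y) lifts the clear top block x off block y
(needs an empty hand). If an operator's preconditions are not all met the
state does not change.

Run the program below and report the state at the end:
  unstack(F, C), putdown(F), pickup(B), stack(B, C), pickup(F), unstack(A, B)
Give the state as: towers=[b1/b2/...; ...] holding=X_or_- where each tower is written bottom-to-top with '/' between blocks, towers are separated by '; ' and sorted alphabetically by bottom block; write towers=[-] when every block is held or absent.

towers=[D/A; E/C/B] holding=F

step 1 (unstack(F, C)): towers=[B; D/A; E/C] holding=F
step 2 (putdown(F)): towers=[B; D/A; E/C; F] holding=-
step 3 (pickup(B)): towers=[D/A; E/C; F] holding=B
step 4 (stack(B, C)): towers=[D/A; E/C/B; F] holding=-
step 5 (pickup(F)): towers=[D/A; E/C/B] holding=F
step 6 (unstack(A, B)) [no-op]: towers=[D/A; E/C/B] holding=F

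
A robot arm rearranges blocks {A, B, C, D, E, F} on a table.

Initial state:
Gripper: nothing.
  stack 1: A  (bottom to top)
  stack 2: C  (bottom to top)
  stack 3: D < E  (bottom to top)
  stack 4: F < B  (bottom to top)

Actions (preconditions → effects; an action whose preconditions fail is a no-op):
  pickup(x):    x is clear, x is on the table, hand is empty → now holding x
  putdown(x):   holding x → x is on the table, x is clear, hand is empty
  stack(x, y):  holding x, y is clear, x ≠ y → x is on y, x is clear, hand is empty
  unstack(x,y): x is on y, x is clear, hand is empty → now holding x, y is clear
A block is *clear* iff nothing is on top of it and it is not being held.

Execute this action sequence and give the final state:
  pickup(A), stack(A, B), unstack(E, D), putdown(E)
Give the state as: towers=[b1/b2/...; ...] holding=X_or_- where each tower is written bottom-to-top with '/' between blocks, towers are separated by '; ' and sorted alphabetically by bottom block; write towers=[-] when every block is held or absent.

towers=[C; D; E; F/B/A] holding=-

step 1 (pickup(A)): towers=[C; D/E; F/B] holding=A
step 2 (stack(A, B)): towers=[C; D/E; F/B/A] holding=-
step 3 (unstack(E, D)): towers=[C; D; F/B/A] holding=E
step 4 (putdown(E)): towers=[C; D; E; F/B/A] holding=-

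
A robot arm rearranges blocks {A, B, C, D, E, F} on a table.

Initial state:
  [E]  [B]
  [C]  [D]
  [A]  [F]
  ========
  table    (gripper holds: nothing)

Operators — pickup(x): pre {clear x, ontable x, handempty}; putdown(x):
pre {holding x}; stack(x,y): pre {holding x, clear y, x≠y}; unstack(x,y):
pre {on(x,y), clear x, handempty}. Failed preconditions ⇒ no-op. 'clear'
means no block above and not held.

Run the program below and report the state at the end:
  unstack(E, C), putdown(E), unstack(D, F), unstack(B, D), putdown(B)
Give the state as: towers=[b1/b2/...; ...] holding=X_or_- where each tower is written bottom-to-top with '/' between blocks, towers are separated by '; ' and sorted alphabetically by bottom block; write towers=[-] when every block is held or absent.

towers=[A/C; B; E; F/D] holding=-

step 1 (unstack(E, C)): towers=[A/C; F/D/B] holding=E
step 2 (putdown(E)): towers=[A/C; E; F/D/B] holding=-
step 3 (unstack(D, F)) [no-op]: towers=[A/C; E; F/D/B] holding=-
step 4 (unstack(B, D)): towers=[A/C; E; F/D] holding=B
step 5 (putdown(B)): towers=[A/C; B; E; F/D] holding=-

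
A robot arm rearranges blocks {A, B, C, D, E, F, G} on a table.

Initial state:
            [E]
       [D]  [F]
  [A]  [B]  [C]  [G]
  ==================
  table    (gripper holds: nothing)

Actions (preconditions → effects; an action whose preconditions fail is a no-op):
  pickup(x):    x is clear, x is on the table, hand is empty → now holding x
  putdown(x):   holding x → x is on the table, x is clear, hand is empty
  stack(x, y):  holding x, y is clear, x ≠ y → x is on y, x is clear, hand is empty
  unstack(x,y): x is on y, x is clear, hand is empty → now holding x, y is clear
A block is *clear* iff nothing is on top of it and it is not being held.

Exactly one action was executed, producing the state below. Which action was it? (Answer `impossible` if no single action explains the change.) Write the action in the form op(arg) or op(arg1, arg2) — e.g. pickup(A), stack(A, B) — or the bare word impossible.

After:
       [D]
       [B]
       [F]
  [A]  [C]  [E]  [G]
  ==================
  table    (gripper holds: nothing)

target: towers=[A; C/F/B/D; E; G] holding=-
         pickup(G) → towers=[A; B/D; C/F/E] holding=G
     unstack(D, B) → towers=[A; B; C/F/E; G] holding=D
         pickup(A) → towers=[B/D; C/F/E; G] holding=A
     unstack(E, F) → towers=[A; B/D; C/F; G] holding=E
none of the 4 applicable actions match → impossible

impossible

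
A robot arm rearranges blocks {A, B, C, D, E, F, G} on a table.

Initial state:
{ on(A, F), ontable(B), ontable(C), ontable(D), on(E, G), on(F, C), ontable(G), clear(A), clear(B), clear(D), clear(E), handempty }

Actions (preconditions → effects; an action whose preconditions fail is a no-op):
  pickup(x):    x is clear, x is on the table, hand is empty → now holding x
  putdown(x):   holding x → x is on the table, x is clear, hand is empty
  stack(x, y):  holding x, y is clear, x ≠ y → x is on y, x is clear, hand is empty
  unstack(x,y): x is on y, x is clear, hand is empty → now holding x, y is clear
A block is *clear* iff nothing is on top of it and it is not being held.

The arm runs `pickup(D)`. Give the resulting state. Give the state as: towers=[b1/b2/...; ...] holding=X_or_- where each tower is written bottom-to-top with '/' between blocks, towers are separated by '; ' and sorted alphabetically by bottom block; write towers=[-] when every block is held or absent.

before: towers=[B; C/F/A; D; G/E] holding=-
pre[pickup(D)]: clear(D) ok, ontable(D) ok, handempty ok
all met → apply pickup(D)
after:  towers=[B; C/F/A; G/E] holding=D

towers=[B; C/F/A; G/E] holding=D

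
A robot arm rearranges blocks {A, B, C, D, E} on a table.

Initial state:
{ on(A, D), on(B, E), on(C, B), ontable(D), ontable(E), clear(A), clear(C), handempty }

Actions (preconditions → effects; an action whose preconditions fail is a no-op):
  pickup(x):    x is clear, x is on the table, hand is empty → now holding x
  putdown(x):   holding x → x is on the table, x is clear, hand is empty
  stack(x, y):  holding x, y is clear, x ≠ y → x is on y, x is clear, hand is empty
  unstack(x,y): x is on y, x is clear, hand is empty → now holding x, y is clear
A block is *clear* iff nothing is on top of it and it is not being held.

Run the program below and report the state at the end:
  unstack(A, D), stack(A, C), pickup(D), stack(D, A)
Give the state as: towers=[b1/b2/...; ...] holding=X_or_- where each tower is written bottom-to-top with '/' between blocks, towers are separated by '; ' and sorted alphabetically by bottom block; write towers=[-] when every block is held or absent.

step 1 (unstack(A, D)): towers=[D; E/B/C] holding=A
step 2 (stack(A, C)): towers=[D; E/B/C/A] holding=-
step 3 (pickup(D)): towers=[E/B/C/A] holding=D
step 4 (stack(D, A)): towers=[E/B/C/A/D] holding=-

towers=[E/B/C/A/D] holding=-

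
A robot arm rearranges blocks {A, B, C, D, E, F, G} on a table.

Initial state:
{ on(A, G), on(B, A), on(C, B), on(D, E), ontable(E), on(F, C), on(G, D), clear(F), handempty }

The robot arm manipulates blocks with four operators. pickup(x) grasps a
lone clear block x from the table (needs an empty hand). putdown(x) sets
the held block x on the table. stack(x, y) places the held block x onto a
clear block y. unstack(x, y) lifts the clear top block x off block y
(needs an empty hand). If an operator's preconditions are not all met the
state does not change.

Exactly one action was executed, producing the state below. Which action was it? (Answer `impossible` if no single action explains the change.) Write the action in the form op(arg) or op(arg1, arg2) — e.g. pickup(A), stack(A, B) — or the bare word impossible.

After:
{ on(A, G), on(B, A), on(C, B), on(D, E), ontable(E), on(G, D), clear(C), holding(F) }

unstack(F, C)

target: towers=[E/D/G/A/B/C] holding=F
     unstack(F, C) → towers=[E/D/G/A/B/C] holding=F  ← match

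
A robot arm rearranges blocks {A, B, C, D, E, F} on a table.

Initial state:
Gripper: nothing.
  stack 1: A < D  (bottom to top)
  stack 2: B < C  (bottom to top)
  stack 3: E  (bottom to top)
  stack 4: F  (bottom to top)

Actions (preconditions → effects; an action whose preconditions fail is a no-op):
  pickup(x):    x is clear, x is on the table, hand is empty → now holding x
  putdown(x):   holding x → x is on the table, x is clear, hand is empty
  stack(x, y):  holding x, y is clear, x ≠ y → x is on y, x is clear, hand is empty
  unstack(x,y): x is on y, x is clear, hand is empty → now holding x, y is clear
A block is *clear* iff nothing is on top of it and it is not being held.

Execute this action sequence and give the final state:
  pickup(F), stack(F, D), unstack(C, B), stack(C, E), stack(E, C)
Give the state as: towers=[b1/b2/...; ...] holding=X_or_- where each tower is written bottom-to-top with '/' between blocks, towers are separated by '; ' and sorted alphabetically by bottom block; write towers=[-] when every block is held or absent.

step 1 (pickup(F)): towers=[A/D; B/C; E] holding=F
step 2 (stack(F, D)): towers=[A/D/F; B/C; E] holding=-
step 3 (unstack(C, B)): towers=[A/D/F; B; E] holding=C
step 4 (stack(C, E)): towers=[A/D/F; B; E/C] holding=-
step 5 (stack(E, C)) [no-op]: towers=[A/D/F; B; E/C] holding=-

towers=[A/D/F; B; E/C] holding=-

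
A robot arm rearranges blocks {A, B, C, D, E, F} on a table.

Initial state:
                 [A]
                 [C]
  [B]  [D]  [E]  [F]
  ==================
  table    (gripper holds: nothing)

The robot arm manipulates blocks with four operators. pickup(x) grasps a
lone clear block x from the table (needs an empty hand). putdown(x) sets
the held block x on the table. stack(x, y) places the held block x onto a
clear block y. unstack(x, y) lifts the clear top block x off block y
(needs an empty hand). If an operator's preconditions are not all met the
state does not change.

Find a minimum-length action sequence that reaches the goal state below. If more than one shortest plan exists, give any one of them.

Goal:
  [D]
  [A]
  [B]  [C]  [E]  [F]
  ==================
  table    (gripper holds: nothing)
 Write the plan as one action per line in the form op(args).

step 1 (unstack(A, C)): towers=[B; D; E; F/C] holding=A
step 2 (stack(A, B)): towers=[B/A; D; E; F/C] holding=-
step 3 (pickup(D)): towers=[B/A; E; F/C] holding=D
step 4 (stack(D, A)): towers=[B/A/D; E; F/C] holding=-
step 5 (unstack(C, F)): towers=[B/A/D; E; F] holding=C
step 6 (putdown(C)): towers=[B/A/D; C; E; F] holding=-
goal check: towers=[B/A/D; C; E; F] holding=- — reached (length 6, optimal by BFS)

unstack(A, C)
stack(A, B)
pickup(D)
stack(D, A)
unstack(C, F)
putdown(C)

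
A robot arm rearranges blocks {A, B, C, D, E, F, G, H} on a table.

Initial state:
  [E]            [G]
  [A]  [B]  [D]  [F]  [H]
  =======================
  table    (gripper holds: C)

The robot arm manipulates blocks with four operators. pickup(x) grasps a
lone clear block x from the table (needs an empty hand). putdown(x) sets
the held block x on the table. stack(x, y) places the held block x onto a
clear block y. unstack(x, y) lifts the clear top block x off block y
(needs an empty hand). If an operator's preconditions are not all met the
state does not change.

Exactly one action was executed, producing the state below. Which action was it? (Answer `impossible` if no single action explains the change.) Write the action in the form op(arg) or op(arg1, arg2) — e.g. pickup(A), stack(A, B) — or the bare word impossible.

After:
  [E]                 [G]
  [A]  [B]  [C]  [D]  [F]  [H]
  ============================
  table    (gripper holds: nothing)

putdown(C)

target: towers=[A/E; B; C; D; F/G; H] holding=-
        putdown(C) → towers=[A/E; B; C; D; F/G; H] holding=-  ← match
       stack(C, G) → towers=[A/E; B; D; F/G/C; H] holding=-
       stack(C, E) → towers=[A/E/C; B; D; F/G; H] holding=-
       stack(C, H) → towers=[A/E; B; D; F/G; H/C] holding=-
       stack(C, B) → towers=[A/E; B/C; D; F/G; H] holding=-
       stack(C, D) → towers=[A/E; B; D/C; F/G; H] holding=-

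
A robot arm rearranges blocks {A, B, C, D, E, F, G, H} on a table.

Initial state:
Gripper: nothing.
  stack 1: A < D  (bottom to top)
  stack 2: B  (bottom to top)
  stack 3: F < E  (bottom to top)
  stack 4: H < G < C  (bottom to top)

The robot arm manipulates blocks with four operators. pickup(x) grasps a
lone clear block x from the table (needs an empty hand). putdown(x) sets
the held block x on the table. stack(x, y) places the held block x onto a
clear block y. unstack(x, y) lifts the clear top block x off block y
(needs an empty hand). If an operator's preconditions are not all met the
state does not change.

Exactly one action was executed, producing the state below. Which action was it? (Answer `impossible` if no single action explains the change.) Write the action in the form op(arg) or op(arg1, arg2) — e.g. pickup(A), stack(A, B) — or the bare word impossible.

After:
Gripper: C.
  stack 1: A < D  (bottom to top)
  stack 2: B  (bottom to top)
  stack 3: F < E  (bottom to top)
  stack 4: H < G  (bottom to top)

target: towers=[A/D; B; F/E; H/G] holding=C
     unstack(E, F) → towers=[A/D; B; F; H/G/C] holding=E
         pickup(B) → towers=[A/D; F/E; H/G/C] holding=B
     unstack(D, A) → towers=[A; B; F/E; H/G/C] holding=D
     unstack(C, G) → towers=[A/D; B; F/E; H/G] holding=C  ← match

unstack(C, G)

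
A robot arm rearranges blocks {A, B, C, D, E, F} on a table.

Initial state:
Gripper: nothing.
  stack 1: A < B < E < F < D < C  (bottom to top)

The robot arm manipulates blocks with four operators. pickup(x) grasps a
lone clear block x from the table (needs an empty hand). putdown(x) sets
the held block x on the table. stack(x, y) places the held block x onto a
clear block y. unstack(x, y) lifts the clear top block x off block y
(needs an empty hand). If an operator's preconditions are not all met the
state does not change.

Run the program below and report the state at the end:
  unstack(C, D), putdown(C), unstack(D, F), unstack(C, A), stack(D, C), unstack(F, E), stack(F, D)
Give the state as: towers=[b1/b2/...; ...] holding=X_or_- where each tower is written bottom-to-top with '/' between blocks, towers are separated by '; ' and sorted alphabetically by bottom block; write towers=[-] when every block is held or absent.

step 1 (unstack(C, D)): towers=[A/B/E/F/D] holding=C
step 2 (putdown(C)): towers=[A/B/E/F/D; C] holding=-
step 3 (unstack(D, F)): towers=[A/B/E/F; C] holding=D
step 4 (unstack(C, A)) [no-op]: towers=[A/B/E/F; C] holding=D
step 5 (stack(D, C)): towers=[A/B/E/F; C/D] holding=-
step 6 (unstack(F, E)): towers=[A/B/E; C/D] holding=F
step 7 (stack(F, D)): towers=[A/B/E; C/D/F] holding=-

towers=[A/B/E; C/D/F] holding=-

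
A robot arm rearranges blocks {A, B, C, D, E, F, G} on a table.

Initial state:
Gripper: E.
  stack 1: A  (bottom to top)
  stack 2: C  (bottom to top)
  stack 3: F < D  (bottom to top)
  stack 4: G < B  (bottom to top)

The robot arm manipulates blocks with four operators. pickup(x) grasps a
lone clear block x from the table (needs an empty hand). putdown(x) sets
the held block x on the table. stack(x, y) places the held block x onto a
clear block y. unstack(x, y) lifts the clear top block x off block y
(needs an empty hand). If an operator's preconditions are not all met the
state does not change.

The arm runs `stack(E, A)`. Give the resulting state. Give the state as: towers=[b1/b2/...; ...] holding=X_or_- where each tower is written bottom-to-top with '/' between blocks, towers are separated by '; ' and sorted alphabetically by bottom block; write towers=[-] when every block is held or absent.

before: towers=[A; C; F/D; G/B] holding=E
pre[stack(E, A)]: holding(E) yes, clear(A) yes, E≠A yes
all met → apply stack(E, A)
after:  towers=[A/E; C; F/D; G/B] holding=-

towers=[A/E; C; F/D; G/B] holding=-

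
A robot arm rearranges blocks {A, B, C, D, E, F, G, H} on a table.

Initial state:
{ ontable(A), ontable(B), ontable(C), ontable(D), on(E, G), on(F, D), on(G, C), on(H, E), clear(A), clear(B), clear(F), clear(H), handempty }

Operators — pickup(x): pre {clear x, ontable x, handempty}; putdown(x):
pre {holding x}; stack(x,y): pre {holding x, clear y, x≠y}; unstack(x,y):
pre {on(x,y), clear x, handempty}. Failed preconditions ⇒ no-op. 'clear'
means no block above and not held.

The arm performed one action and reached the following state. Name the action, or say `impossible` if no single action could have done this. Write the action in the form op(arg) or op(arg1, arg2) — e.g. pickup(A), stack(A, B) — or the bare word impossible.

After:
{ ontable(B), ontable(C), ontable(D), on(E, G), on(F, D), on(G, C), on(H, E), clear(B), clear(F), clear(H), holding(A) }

pickup(A)

target: towers=[B; C/G/E/H; D/F] holding=A
         pickup(A) → towers=[B; C/G/E/H; D/F] holding=A  ← match
     unstack(H, E) → towers=[A; B; C/G/E; D/F] holding=H
         pickup(B) → towers=[A; C/G/E/H; D/F] holding=B
     unstack(F, D) → towers=[A; B; C/G/E/H; D] holding=F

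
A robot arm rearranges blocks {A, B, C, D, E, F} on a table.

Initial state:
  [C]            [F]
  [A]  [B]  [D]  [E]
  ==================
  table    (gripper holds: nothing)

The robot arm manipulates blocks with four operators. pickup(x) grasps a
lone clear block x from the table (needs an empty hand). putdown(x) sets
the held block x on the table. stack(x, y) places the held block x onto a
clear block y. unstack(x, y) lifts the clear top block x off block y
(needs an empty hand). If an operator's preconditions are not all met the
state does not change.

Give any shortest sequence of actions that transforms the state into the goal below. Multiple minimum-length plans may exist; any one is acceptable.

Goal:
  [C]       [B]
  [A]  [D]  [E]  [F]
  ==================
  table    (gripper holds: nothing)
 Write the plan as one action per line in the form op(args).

unstack(F, E)
putdown(F)
pickup(B)
stack(B, E)

step 1 (unstack(F, E)): towers=[A/C; B; D; E] holding=F
step 2 (putdown(F)): towers=[A/C; B; D; E; F] holding=-
step 3 (pickup(B)): towers=[A/C; D; E; F] holding=B
step 4 (stack(B, E)): towers=[A/C; D; E/B; F] holding=-
goal check: towers=[A/C; D; E/B; F] holding=- — reached (length 4, optimal by BFS)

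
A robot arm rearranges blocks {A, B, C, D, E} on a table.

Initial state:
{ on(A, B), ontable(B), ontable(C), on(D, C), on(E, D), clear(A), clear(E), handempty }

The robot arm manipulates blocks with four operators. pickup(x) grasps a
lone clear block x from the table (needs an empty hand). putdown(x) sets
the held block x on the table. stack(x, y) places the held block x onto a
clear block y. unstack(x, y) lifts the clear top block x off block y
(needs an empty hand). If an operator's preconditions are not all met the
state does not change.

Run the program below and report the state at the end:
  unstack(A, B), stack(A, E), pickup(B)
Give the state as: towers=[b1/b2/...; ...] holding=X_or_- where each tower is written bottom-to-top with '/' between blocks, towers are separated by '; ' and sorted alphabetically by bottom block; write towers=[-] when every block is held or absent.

step 1 (unstack(A, B)): towers=[B; C/D/E] holding=A
step 2 (stack(A, E)): towers=[B; C/D/E/A] holding=-
step 3 (pickup(B)): towers=[C/D/E/A] holding=B

towers=[C/D/E/A] holding=B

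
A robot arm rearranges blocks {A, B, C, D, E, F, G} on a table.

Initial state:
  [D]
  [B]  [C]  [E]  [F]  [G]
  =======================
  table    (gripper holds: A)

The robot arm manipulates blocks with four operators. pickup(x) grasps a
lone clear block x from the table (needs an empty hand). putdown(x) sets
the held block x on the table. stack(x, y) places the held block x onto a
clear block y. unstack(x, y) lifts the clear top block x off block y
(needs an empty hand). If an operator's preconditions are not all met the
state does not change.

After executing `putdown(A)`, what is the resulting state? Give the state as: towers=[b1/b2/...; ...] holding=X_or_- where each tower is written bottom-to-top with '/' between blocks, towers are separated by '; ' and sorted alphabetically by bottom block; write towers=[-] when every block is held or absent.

before: towers=[B/D; C; E; F; G] holding=A
pre[putdown(A)]: holding(A) yes
all met → apply putdown(A)
after:  towers=[A; B/D; C; E; F; G] holding=-

towers=[A; B/D; C; E; F; G] holding=-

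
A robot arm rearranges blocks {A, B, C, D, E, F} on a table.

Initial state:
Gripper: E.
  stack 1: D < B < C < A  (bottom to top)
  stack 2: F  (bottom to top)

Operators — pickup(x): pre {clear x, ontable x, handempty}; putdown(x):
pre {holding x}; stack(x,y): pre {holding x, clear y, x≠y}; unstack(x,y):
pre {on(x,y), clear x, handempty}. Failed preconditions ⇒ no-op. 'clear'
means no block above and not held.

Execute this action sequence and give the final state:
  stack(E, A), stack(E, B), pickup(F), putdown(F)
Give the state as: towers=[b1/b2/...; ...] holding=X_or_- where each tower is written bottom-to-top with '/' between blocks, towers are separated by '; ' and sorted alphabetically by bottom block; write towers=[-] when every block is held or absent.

towers=[D/B/C/A/E; F] holding=-

step 1 (stack(E, A)): towers=[D/B/C/A/E; F] holding=-
step 2 (stack(E, B)) [no-op]: towers=[D/B/C/A/E; F] holding=-
step 3 (pickup(F)): towers=[D/B/C/A/E] holding=F
step 4 (putdown(F)): towers=[D/B/C/A/E; F] holding=-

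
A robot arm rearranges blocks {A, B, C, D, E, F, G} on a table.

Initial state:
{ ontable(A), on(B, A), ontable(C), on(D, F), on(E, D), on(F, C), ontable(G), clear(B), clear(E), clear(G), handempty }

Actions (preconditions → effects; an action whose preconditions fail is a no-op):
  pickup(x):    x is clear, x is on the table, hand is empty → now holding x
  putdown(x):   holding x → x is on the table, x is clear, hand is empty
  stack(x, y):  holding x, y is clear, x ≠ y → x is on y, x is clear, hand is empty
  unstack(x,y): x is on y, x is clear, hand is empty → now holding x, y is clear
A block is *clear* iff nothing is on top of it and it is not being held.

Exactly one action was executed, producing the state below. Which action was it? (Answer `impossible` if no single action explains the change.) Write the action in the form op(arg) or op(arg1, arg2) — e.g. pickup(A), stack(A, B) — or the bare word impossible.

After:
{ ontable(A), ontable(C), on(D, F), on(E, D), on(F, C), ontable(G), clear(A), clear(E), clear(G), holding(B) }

target: towers=[A; C/F/D/E; G] holding=B
     unstack(B, A) → towers=[A; C/F/D/E; G] holding=B  ← match
         pickup(G) → towers=[A/B; C/F/D/E] holding=G
     unstack(E, D) → towers=[A/B; C/F/D; G] holding=E

unstack(B, A)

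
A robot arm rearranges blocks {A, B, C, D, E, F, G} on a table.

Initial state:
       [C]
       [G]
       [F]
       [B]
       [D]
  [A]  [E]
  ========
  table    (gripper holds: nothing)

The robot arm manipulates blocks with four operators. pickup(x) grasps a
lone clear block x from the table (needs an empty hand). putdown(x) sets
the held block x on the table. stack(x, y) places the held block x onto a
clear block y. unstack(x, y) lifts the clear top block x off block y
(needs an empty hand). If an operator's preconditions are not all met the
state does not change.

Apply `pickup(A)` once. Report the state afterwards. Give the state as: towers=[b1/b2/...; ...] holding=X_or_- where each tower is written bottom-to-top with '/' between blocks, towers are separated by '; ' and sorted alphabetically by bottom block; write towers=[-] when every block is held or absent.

before: towers=[A; E/D/B/F/G/C] holding=-
pre[pickup(A)]: clear(A) yes, ontable(A) yes, handempty yes
all met → apply pickup(A)
after:  towers=[E/D/B/F/G/C] holding=A

towers=[E/D/B/F/G/C] holding=A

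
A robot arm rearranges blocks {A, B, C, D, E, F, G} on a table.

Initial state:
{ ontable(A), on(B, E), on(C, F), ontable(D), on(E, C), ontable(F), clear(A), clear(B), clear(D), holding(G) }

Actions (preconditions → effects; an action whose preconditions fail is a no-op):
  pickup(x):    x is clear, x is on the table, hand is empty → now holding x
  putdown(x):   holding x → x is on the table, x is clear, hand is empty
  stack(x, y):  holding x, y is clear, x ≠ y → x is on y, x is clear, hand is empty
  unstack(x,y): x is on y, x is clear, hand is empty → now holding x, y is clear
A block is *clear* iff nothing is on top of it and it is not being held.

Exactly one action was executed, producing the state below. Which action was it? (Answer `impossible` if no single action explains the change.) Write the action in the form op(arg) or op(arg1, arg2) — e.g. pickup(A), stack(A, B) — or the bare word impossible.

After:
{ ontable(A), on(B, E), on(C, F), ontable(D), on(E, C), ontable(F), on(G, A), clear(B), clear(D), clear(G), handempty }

stack(G, A)

target: towers=[A/G; D; F/C/E/B] holding=-
        putdown(G) → towers=[A; D; F/C/E/B; G] holding=-
       stack(G, B) → towers=[A; D; F/C/E/B/G] holding=-
       stack(G, D) → towers=[A; D/G; F/C/E/B] holding=-
       stack(G, A) → towers=[A/G; D; F/C/E/B] holding=-  ← match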